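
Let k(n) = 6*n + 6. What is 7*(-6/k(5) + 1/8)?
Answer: -7/24 ≈ -0.29167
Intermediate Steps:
k(n) = 6 + 6*n
7*(-6/k(5) + 1/8) = 7*(-6/(6 + 6*5) + 1/8) = 7*(-6/(6 + 30) + 1*(⅛)) = 7*(-6/36 + ⅛) = 7*(-6*1/36 + ⅛) = 7*(-⅙ + ⅛) = 7*(-1/24) = -7/24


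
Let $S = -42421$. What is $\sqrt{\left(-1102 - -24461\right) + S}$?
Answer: $3 i \sqrt{2118} \approx 138.07 i$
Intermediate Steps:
$\sqrt{\left(-1102 - -24461\right) + S} = \sqrt{\left(-1102 - -24461\right) - 42421} = \sqrt{\left(-1102 + 24461\right) - 42421} = \sqrt{23359 - 42421} = \sqrt{-19062} = 3 i \sqrt{2118}$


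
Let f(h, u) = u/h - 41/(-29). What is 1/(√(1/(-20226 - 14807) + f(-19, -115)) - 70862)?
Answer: -1367862153746/96929447794623841 - √2782075322846613/96929447794623841 ≈ -1.4112e-5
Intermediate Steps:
f(h, u) = 41/29 + u/h (f(h, u) = u/h - 41*(-1/29) = u/h + 41/29 = 41/29 + u/h)
1/(√(1/(-20226 - 14807) + f(-19, -115)) - 70862) = 1/(√(1/(-20226 - 14807) + (41/29 - 115/(-19))) - 70862) = 1/(√(1/(-35033) + (41/29 - 115*(-1/19))) - 70862) = 1/(√(-1/35033 + (41/29 + 115/19)) - 70862) = 1/(√(-1/35033 + 4114/551) - 70862) = 1/(√(144125211/19303183) - 70862) = 1/(√2782075322846613/19303183 - 70862) = 1/(-70862 + √2782075322846613/19303183)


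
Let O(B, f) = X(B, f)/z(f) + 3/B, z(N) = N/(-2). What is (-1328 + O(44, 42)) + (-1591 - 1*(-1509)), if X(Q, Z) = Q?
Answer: -1304713/924 ≈ -1412.0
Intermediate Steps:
z(N) = -N/2 (z(N) = N*(-½) = -N/2)
O(B, f) = 3/B - 2*B/f (O(B, f) = B/((-f/2)) + 3/B = B*(-2/f) + 3/B = -2*B/f + 3/B = 3/B - 2*B/f)
(-1328 + O(44, 42)) + (-1591 - 1*(-1509)) = (-1328 + (3/44 - 2*44/42)) + (-1591 - 1*(-1509)) = (-1328 + (3*(1/44) - 2*44*1/42)) + (-1591 + 1509) = (-1328 + (3/44 - 44/21)) - 82 = (-1328 - 1873/924) - 82 = -1228945/924 - 82 = -1304713/924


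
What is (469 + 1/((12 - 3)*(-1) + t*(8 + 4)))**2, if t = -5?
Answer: 1047169600/4761 ≈ 2.1995e+5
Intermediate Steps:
(469 + 1/((12 - 3)*(-1) + t*(8 + 4)))**2 = (469 + 1/((12 - 3)*(-1) - 5*(8 + 4)))**2 = (469 + 1/(9*(-1) - 5*12))**2 = (469 + 1/(-9 - 60))**2 = (469 + 1/(-69))**2 = (469 - 1/69)**2 = (32360/69)**2 = 1047169600/4761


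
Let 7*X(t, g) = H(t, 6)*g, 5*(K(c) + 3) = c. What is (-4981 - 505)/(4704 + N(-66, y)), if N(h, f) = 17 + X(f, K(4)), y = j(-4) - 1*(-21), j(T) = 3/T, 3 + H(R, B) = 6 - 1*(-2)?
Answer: -19201/16518 ≈ -1.1624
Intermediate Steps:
K(c) = -3 + c/5
H(R, B) = 5 (H(R, B) = -3 + (6 - 1*(-2)) = -3 + (6 + 2) = -3 + 8 = 5)
X(t, g) = 5*g/7 (X(t, g) = (5*g)/7 = 5*g/7)
y = 81/4 (y = 3/(-4) - 1*(-21) = 3*(-¼) + 21 = -¾ + 21 = 81/4 ≈ 20.250)
N(h, f) = 108/7 (N(h, f) = 17 + 5*(-3 + (⅕)*4)/7 = 17 + 5*(-3 + ⅘)/7 = 17 + (5/7)*(-11/5) = 17 - 11/7 = 108/7)
(-4981 - 505)/(4704 + N(-66, y)) = (-4981 - 505)/(4704 + 108/7) = -5486/33036/7 = -5486*7/33036 = -19201/16518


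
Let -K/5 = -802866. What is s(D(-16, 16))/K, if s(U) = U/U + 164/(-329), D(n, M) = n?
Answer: 11/88047638 ≈ 1.2493e-7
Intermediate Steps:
K = 4014330 (K = -5*(-802866) = 4014330)
s(U) = 165/329 (s(U) = 1 + 164*(-1/329) = 1 - 164/329 = 165/329)
s(D(-16, 16))/K = (165/329)/4014330 = (165/329)*(1/4014330) = 11/88047638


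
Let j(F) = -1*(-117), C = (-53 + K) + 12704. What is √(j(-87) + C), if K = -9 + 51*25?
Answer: √14034 ≈ 118.47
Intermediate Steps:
K = 1266 (K = -9 + 1275 = 1266)
C = 13917 (C = (-53 + 1266) + 12704 = 1213 + 12704 = 13917)
j(F) = 117
√(j(-87) + C) = √(117 + 13917) = √14034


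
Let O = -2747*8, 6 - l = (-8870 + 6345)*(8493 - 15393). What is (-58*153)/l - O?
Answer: 63812789503/2903749 ≈ 21976.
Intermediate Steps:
l = -17422494 (l = 6 - (-8870 + 6345)*(8493 - 15393) = 6 - (-2525)*(-6900) = 6 - 1*17422500 = 6 - 17422500 = -17422494)
O = -21976
(-58*153)/l - O = -58*153/(-17422494) - 1*(-21976) = -8874*(-1/17422494) + 21976 = 1479/2903749 + 21976 = 63812789503/2903749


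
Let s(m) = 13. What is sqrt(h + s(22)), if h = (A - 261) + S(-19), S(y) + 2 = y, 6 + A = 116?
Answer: I*sqrt(159) ≈ 12.61*I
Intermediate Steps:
A = 110 (A = -6 + 116 = 110)
S(y) = -2 + y
h = -172 (h = (110 - 261) + (-2 - 19) = -151 - 21 = -172)
sqrt(h + s(22)) = sqrt(-172 + 13) = sqrt(-159) = I*sqrt(159)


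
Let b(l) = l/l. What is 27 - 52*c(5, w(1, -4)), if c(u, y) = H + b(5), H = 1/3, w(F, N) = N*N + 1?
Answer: -127/3 ≈ -42.333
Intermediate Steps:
w(F, N) = 1 + N² (w(F, N) = N² + 1 = 1 + N²)
H = ⅓ ≈ 0.33333
b(l) = 1
c(u, y) = 4/3 (c(u, y) = ⅓ + 1 = 4/3)
27 - 52*c(5, w(1, -4)) = 27 - 52*4/3 = 27 - 208/3 = -127/3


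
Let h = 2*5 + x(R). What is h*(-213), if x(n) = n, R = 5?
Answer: -3195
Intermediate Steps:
h = 15 (h = 2*5 + 5 = 10 + 5 = 15)
h*(-213) = 15*(-213) = -3195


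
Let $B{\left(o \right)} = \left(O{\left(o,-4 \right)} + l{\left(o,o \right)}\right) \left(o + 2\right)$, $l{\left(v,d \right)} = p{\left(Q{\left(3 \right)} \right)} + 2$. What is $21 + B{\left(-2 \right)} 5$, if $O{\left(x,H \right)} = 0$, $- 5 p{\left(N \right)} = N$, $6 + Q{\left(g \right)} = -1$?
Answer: $21$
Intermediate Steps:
$Q{\left(g \right)} = -7$ ($Q{\left(g \right)} = -6 - 1 = -7$)
$p{\left(N \right)} = - \frac{N}{5}$
$l{\left(v,d \right)} = \frac{17}{5}$ ($l{\left(v,d \right)} = \left(- \frac{1}{5}\right) \left(-7\right) + 2 = \frac{7}{5} + 2 = \frac{17}{5}$)
$B{\left(o \right)} = \frac{34}{5} + \frac{17 o}{5}$ ($B{\left(o \right)} = \left(0 + \frac{17}{5}\right) \left(o + 2\right) = \frac{17 \left(2 + o\right)}{5} = \frac{34}{5} + \frac{17 o}{5}$)
$21 + B{\left(-2 \right)} 5 = 21 + \left(\frac{34}{5} + \frac{17}{5} \left(-2\right)\right) 5 = 21 + \left(\frac{34}{5} - \frac{34}{5}\right) 5 = 21 + 0 \cdot 5 = 21 + 0 = 21$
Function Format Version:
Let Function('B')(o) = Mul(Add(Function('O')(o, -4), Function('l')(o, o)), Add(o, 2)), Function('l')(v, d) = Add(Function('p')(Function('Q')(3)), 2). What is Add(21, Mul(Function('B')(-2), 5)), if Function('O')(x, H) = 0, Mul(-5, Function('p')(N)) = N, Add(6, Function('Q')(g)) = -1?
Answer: 21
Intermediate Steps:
Function('Q')(g) = -7 (Function('Q')(g) = Add(-6, -1) = -7)
Function('p')(N) = Mul(Rational(-1, 5), N)
Function('l')(v, d) = Rational(17, 5) (Function('l')(v, d) = Add(Mul(Rational(-1, 5), -7), 2) = Add(Rational(7, 5), 2) = Rational(17, 5))
Function('B')(o) = Add(Rational(34, 5), Mul(Rational(17, 5), o)) (Function('B')(o) = Mul(Add(0, Rational(17, 5)), Add(o, 2)) = Mul(Rational(17, 5), Add(2, o)) = Add(Rational(34, 5), Mul(Rational(17, 5), o)))
Add(21, Mul(Function('B')(-2), 5)) = Add(21, Mul(Add(Rational(34, 5), Mul(Rational(17, 5), -2)), 5)) = Add(21, Mul(Add(Rational(34, 5), Rational(-34, 5)), 5)) = Add(21, Mul(0, 5)) = Add(21, 0) = 21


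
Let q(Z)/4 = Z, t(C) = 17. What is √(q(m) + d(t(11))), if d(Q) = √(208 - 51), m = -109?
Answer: √(-436 + √157) ≈ 20.578*I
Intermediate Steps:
q(Z) = 4*Z
d(Q) = √157
√(q(m) + d(t(11))) = √(4*(-109) + √157) = √(-436 + √157)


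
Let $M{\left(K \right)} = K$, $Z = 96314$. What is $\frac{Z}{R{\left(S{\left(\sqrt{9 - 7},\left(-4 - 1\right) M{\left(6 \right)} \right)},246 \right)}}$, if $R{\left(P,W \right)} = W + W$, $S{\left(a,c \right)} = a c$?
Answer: $\frac{48157}{246} \approx 195.76$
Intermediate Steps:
$R{\left(P,W \right)} = 2 W$
$\frac{Z}{R{\left(S{\left(\sqrt{9 - 7},\left(-4 - 1\right) M{\left(6 \right)} \right)},246 \right)}} = \frac{96314}{2 \cdot 246} = \frac{96314}{492} = 96314 \cdot \frac{1}{492} = \frac{48157}{246}$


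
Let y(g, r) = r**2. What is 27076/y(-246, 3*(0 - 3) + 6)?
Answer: 27076/9 ≈ 3008.4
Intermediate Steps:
27076/y(-246, 3*(0 - 3) + 6) = 27076/((3*(0 - 3) + 6)**2) = 27076/((3*(-3) + 6)**2) = 27076/((-9 + 6)**2) = 27076/((-3)**2) = 27076/9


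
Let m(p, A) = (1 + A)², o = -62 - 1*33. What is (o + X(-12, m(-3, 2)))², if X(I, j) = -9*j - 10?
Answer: 34596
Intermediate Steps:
o = -95 (o = -62 - 33 = -95)
X(I, j) = -10 - 9*j
(o + X(-12, m(-3, 2)))² = (-95 + (-10 - 9*(1 + 2)²))² = (-95 + (-10 - 9*3²))² = (-95 + (-10 - 9*9))² = (-95 + (-10 - 81))² = (-95 - 91)² = (-186)² = 34596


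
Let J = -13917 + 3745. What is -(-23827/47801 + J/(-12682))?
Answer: -92028879/303106141 ≈ -0.30362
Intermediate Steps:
J = -10172
-(-23827/47801 + J/(-12682)) = -(-23827/47801 - 10172/(-12682)) = -(-23827*1/47801 - 10172*(-1/12682)) = -(-23827/47801 + 5086/6341) = -1*92028879/303106141 = -92028879/303106141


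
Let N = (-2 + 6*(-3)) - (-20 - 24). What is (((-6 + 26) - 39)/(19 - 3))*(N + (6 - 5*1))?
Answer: -475/16 ≈ -29.688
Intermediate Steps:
N = 24 (N = (-2 - 18) - 1*(-44) = -20 + 44 = 24)
(((-6 + 26) - 39)/(19 - 3))*(N + (6 - 5*1)) = (((-6 + 26) - 39)/(19 - 3))*(24 + (6 - 5*1)) = ((20 - 39)/16)*(24 + (6 - 5)) = (-19*1/16)*(24 + 1) = -19/16*25 = -475/16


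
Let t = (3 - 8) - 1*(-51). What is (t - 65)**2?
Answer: 361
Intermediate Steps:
t = 46 (t = -5 + 51 = 46)
(t - 65)**2 = (46 - 65)**2 = (-19)**2 = 361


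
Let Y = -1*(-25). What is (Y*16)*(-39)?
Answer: -15600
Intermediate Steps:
Y = 25
(Y*16)*(-39) = (25*16)*(-39) = 400*(-39) = -15600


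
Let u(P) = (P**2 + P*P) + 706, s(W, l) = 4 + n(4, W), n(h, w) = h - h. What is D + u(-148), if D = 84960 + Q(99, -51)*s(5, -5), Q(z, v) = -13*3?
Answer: 129318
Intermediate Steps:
n(h, w) = 0
s(W, l) = 4 (s(W, l) = 4 + 0 = 4)
Q(z, v) = -39
u(P) = 706 + 2*P**2 (u(P) = (P**2 + P**2) + 706 = 2*P**2 + 706 = 706 + 2*P**2)
D = 84804 (D = 84960 - 39*4 = 84960 - 156 = 84804)
D + u(-148) = 84804 + (706 + 2*(-148)**2) = 84804 + (706 + 2*21904) = 84804 + (706 + 43808) = 84804 + 44514 = 129318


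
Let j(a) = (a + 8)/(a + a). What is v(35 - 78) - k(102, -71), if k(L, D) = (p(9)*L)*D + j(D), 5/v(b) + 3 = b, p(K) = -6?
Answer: -70958018/1633 ≈ -43453.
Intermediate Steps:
v(b) = 5/(-3 + b)
j(a) = (8 + a)/(2*a) (j(a) = (8 + a)/((2*a)) = (8 + a)*(1/(2*a)) = (8 + a)/(2*a))
k(L, D) = (8 + D)/(2*D) - 6*D*L (k(L, D) = (-6*L)*D + (8 + D)/(2*D) = -6*D*L + (8 + D)/(2*D) = (8 + D)/(2*D) - 6*D*L)
v(35 - 78) - k(102, -71) = 5/(-3 + (35 - 78)) - (½ + 4/(-71) - 6*(-71)*102) = 5/(-3 - 43) - (½ + 4*(-1/71) + 43452) = 5/(-46) - (½ - 4/71 + 43452) = 5*(-1/46) - 1*6170247/142 = -5/46 - 6170247/142 = -70958018/1633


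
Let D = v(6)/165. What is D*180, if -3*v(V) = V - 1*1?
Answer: -20/11 ≈ -1.8182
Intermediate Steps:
v(V) = 1/3 - V/3 (v(V) = -(V - 1*1)/3 = -(V - 1)/3 = -(-1 + V)/3 = 1/3 - V/3)
D = -1/99 (D = (1/3 - 1/3*6)/165 = (1/3 - 2)*(1/165) = -5/3*1/165 = -1/99 ≈ -0.010101)
D*180 = -1/99*180 = -20/11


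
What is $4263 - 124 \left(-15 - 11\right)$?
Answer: $7487$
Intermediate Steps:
$4263 - 124 \left(-15 - 11\right) = 4263 - -3224 = 4263 + 3224 = 7487$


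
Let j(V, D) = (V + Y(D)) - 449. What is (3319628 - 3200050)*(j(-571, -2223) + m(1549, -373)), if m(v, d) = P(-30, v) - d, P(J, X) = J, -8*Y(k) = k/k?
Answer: -323877013/4 ≈ -8.0969e+7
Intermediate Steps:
Y(k) = -⅛ (Y(k) = -k/(8*k) = -⅛*1 = -⅛)
j(V, D) = -3593/8 + V (j(V, D) = (V - ⅛) - 449 = (-⅛ + V) - 449 = -3593/8 + V)
m(v, d) = -30 - d
(3319628 - 3200050)*(j(-571, -2223) + m(1549, -373)) = (3319628 - 3200050)*((-3593/8 - 571) + (-30 - 1*(-373))) = 119578*(-8161/8 + (-30 + 373)) = 119578*(-8161/8 + 343) = 119578*(-5417/8) = -323877013/4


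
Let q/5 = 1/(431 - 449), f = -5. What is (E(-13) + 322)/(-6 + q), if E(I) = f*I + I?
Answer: -6732/113 ≈ -59.575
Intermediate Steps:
E(I) = -4*I (E(I) = -5*I + I = -4*I)
q = -5/18 (q = 5/(431 - 449) = 5/(-18) = 5*(-1/18) = -5/18 ≈ -0.27778)
(E(-13) + 322)/(-6 + q) = (-4*(-13) + 322)/(-6 - 5/18) = (52 + 322)/(-113/18) = 374*(-18/113) = -6732/113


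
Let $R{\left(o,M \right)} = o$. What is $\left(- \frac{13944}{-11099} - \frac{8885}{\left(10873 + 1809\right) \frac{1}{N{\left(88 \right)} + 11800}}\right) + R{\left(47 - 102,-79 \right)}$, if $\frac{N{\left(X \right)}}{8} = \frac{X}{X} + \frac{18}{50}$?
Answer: $- \frac{2930725524233}{351893795} \approx -8328.4$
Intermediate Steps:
$N{\left(X \right)} = \frac{272}{25}$ ($N{\left(X \right)} = 8 \left(\frac{X}{X} + \frac{18}{50}\right) = 8 \left(1 + 18 \cdot \frac{1}{50}\right) = 8 \left(1 + \frac{9}{25}\right) = 8 \cdot \frac{34}{25} = \frac{272}{25}$)
$\left(- \frac{13944}{-11099} - \frac{8885}{\left(10873 + 1809\right) \frac{1}{N{\left(88 \right)} + 11800}}\right) + R{\left(47 - 102,-79 \right)} = \left(- \frac{13944}{-11099} - \frac{8885}{\left(10873 + 1809\right) \frac{1}{\frac{272}{25} + 11800}}\right) + \left(47 - 102\right) = \left(\left(-13944\right) \left(- \frac{1}{11099}\right) - \frac{8885}{12682 \frac{1}{\frac{295272}{25}}}\right) - 55 = \left(\frac{13944}{11099} - \frac{8885}{12682 \cdot \frac{25}{295272}}\right) - 55 = \left(\frac{13944}{11099} - \frac{8885}{\frac{158525}{147636}}\right) - 55 = \left(\frac{13944}{11099} - \frac{262349172}{31705}\right) - 55 = - \frac{2911371365508}{351893795} - 55 = - \frac{2930725524233}{351893795}$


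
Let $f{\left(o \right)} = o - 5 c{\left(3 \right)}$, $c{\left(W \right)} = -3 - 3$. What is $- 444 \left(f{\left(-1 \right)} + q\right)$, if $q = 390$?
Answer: $-186036$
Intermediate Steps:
$c{\left(W \right)} = -6$ ($c{\left(W \right)} = -3 - 3 = -6$)
$f{\left(o \right)} = 30 + o$ ($f{\left(o \right)} = o - -30 = o + 30 = 30 + o$)
$- 444 \left(f{\left(-1 \right)} + q\right) = - 444 \left(\left(30 - 1\right) + 390\right) = - 444 \left(29 + 390\right) = \left(-444\right) 419 = -186036$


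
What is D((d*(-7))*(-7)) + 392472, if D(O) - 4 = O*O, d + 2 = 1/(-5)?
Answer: 10102421/25 ≈ 4.0410e+5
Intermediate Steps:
d = -11/5 (d = -2 + 1/(-5) = -2 + 1*(-⅕) = -2 - ⅕ = -11/5 ≈ -2.2000)
D(O) = 4 + O² (D(O) = 4 + O*O = 4 + O²)
D((d*(-7))*(-7)) + 392472 = (4 + (-11/5*(-7)*(-7))²) + 392472 = (4 + ((77/5)*(-7))²) + 392472 = (4 + (-539/5)²) + 392472 = (4 + 290521/25) + 392472 = 290621/25 + 392472 = 10102421/25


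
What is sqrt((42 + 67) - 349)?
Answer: 4*I*sqrt(15) ≈ 15.492*I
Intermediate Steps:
sqrt((42 + 67) - 349) = sqrt(109 - 349) = sqrt(-240) = 4*I*sqrt(15)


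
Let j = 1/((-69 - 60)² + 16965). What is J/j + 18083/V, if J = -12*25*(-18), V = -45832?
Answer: 8317243018717/45832 ≈ 1.8147e+8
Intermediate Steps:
J = 5400 (J = -300*(-18) = 5400)
j = 1/33606 (j = 1/((-129)² + 16965) = 1/(16641 + 16965) = 1/33606 ≈ 2.9757e-5)
J/j + 18083/V = 5400/(1/33606) + 18083/(-45832) = 5400*33606 + 18083*(-1/45832) = 181472400 - 18083/45832 = 8317243018717/45832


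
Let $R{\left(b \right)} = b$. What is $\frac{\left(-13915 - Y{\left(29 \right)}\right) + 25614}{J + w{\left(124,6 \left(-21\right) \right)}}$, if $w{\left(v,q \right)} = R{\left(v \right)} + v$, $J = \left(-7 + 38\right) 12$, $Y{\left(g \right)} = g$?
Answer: $\frac{1167}{62} \approx 18.823$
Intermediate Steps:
$J = 372$ ($J = 31 \cdot 12 = 372$)
$w{\left(v,q \right)} = 2 v$ ($w{\left(v,q \right)} = v + v = 2 v$)
$\frac{\left(-13915 - Y{\left(29 \right)}\right) + 25614}{J + w{\left(124,6 \left(-21\right) \right)}} = \frac{\left(-13915 - 29\right) + 25614}{372 + 2 \cdot 124} = \frac{\left(-13915 - 29\right) + 25614}{372 + 248} = \frac{-13944 + 25614}{620} = 11670 \cdot \frac{1}{620} = \frac{1167}{62}$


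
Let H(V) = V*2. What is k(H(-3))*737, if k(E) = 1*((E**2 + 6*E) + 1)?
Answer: 737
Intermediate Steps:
H(V) = 2*V
k(E) = 1 + E**2 + 6*E (k(E) = 1*(1 + E**2 + 6*E) = 1 + E**2 + 6*E)
k(H(-3))*737 = (1 + (2*(-3))**2 + 6*(2*(-3)))*737 = (1 + (-6)**2 + 6*(-6))*737 = (1 + 36 - 36)*737 = 1*737 = 737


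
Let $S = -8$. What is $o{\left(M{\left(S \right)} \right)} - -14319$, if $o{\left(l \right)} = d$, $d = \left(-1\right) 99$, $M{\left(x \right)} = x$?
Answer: $14220$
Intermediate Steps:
$d = -99$
$o{\left(l \right)} = -99$
$o{\left(M{\left(S \right)} \right)} - -14319 = -99 - -14319 = -99 + 14319 = 14220$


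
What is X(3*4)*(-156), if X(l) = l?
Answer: -1872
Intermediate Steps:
X(3*4)*(-156) = (3*4)*(-156) = 12*(-156) = -1872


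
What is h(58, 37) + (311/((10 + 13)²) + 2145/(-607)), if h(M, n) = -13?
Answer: -5120267/321103 ≈ -15.946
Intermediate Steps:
h(58, 37) + (311/((10 + 13)²) + 2145/(-607)) = -13 + (311/((10 + 13)²) + 2145/(-607)) = -13 + (311/(23²) + 2145*(-1/607)) = -13 + (311/529 - 2145/607) = -13 - 945928/321103 = -5120267/321103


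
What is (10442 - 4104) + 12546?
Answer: 18884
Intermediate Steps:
(10442 - 4104) + 12546 = 6338 + 12546 = 18884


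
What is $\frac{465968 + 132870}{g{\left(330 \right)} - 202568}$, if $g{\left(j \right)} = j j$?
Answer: $- \frac{299419}{46834} \approx -6.3932$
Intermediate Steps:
$g{\left(j \right)} = j^{2}$
$\frac{465968 + 132870}{g{\left(330 \right)} - 202568} = \frac{465968 + 132870}{330^{2} - 202568} = \frac{598838}{108900 - 202568} = \frac{598838}{-93668} = 598838 \left(- \frac{1}{93668}\right) = - \frac{299419}{46834}$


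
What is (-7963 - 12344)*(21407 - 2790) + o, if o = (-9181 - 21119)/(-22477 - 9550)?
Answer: -12107980874013/32027 ≈ -3.7806e+8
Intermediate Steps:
o = 30300/32027 (o = -30300/(-32027) = -30300*(-1/32027) = 30300/32027 ≈ 0.94608)
(-7963 - 12344)*(21407 - 2790) + o = (-7963 - 12344)*(21407 - 2790) + 30300/32027 = -20307*18617 + 30300/32027 = -378055419 + 30300/32027 = -12107980874013/32027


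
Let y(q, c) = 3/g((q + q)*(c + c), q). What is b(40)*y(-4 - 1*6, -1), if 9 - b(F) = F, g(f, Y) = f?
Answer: -93/40 ≈ -2.3250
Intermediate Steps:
b(F) = 9 - F
y(q, c) = 3/(4*c*q) (y(q, c) = 3/(((q + q)*(c + c))) = 3/(((2*q)*(2*c))) = 3/((4*c*q)) = 3*(1/(4*c*q)) = 3/(4*c*q))
b(40)*y(-4 - 1*6, -1) = (9 - 1*40)*((3/4)/(-1*(-4 - 1*6))) = (9 - 40)*((3/4)*(-1)/(-4 - 6)) = -93*(-1)/(4*(-10)) = -93*(-1)*(-1)/(4*10) = -31*3/40 = -93/40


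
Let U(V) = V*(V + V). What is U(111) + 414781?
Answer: 439423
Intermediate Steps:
U(V) = 2*V**2 (U(V) = V*(2*V) = 2*V**2)
U(111) + 414781 = 2*111**2 + 414781 = 2*12321 + 414781 = 24642 + 414781 = 439423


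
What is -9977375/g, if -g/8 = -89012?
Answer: -9977375/712096 ≈ -14.011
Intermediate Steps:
g = 712096 (g = -8*(-89012) = 712096)
-9977375/g = -9977375/712096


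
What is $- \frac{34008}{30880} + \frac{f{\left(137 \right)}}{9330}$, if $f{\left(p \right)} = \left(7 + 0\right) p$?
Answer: $- \frac{3596009}{3601380} \approx -0.99851$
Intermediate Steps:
$f{\left(p \right)} = 7 p$
$- \frac{34008}{30880} + \frac{f{\left(137 \right)}}{9330} = - \frac{34008}{30880} + \frac{7 \cdot 137}{9330} = \left(-34008\right) \frac{1}{30880} + 959 \cdot \frac{1}{9330} = - \frac{4251}{3860} + \frac{959}{9330} = - \frac{3596009}{3601380}$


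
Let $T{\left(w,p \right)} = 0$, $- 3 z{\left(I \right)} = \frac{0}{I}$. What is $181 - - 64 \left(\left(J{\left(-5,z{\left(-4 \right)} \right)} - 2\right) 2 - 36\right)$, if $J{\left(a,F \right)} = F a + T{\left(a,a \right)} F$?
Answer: $-2379$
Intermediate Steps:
$z{\left(I \right)} = 0$ ($z{\left(I \right)} = - \frac{0 \frac{1}{I}}{3} = \left(- \frac{1}{3}\right) 0 = 0$)
$J{\left(a,F \right)} = F a$ ($J{\left(a,F \right)} = F a + 0 F = F a + 0 = F a$)
$181 - - 64 \left(\left(J{\left(-5,z{\left(-4 \right)} \right)} - 2\right) 2 - 36\right) = 181 - - 64 \left(\left(0 \left(-5\right) - 2\right) 2 - 36\right) = 181 - - 64 \left(\left(0 - 2\right) 2 - 36\right) = 181 - - 64 \left(\left(-2\right) 2 - 36\right) = 181 - - 64 \left(-4 - 36\right) = 181 - \left(-64\right) \left(-40\right) = 181 - 2560 = -2379$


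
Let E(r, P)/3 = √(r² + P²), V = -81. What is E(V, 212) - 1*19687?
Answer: -19687 + 3*√51505 ≈ -19006.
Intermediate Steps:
E(r, P) = 3*√(P² + r²) (E(r, P) = 3*√(r² + P²) = 3*√(P² + r²))
E(V, 212) - 1*19687 = 3*√(212² + (-81)²) - 1*19687 = 3*√(44944 + 6561) - 19687 = 3*√51505 - 19687 = -19687 + 3*√51505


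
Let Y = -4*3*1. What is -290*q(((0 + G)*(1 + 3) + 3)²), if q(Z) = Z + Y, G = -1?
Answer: 3190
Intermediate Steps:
Y = -12 (Y = -12*1 = -12)
q(Z) = -12 + Z (q(Z) = Z - 12 = -12 + Z)
-290*q(((0 + G)*(1 + 3) + 3)²) = -290*(-12 + ((0 - 1)*(1 + 3) + 3)²) = -290*(-12 + (-1*4 + 3)²) = -290*(-12 + (-4 + 3)²) = -290*(-12 + (-1)²) = -290*(-12 + 1) = -290*(-11) = 3190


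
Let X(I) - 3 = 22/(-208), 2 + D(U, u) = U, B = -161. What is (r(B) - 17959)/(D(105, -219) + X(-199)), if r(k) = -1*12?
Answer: -1868984/11013 ≈ -169.71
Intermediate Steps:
D(U, u) = -2 + U
r(k) = -12
X(I) = 301/104 (X(I) = 3 + 22/(-208) = 3 + 22*(-1/208) = 3 - 11/104 = 301/104)
(r(B) - 17959)/(D(105, -219) + X(-199)) = (-12 - 17959)/((-2 + 105) + 301/104) = -17971/(103 + 301/104) = -17971/11013/104 = -17971*104/11013 = -1868984/11013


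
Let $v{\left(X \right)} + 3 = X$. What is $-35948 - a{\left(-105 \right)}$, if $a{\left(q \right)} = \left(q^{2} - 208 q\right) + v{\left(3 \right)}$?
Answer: $-68813$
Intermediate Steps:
$v{\left(X \right)} = -3 + X$
$a{\left(q \right)} = q^{2} - 208 q$ ($a{\left(q \right)} = \left(q^{2} - 208 q\right) + \left(-3 + 3\right) = \left(q^{2} - 208 q\right) + 0 = q^{2} - 208 q$)
$-35948 - a{\left(-105 \right)} = -35948 - - 105 \left(-208 - 105\right) = -35948 - \left(-105\right) \left(-313\right) = -35948 - 32865 = -68813$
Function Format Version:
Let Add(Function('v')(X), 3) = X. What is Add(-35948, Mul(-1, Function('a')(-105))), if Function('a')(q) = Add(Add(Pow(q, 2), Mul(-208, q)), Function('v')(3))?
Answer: -68813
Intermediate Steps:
Function('v')(X) = Add(-3, X)
Function('a')(q) = Add(Pow(q, 2), Mul(-208, q)) (Function('a')(q) = Add(Add(Pow(q, 2), Mul(-208, q)), Add(-3, 3)) = Add(Add(Pow(q, 2), Mul(-208, q)), 0) = Add(Pow(q, 2), Mul(-208, q)))
Add(-35948, Mul(-1, Function('a')(-105))) = Add(-35948, Mul(-1, Mul(-105, Add(-208, -105)))) = Add(-35948, Mul(-1, Mul(-105, -313))) = Add(-35948, Mul(-1, 32865)) = Add(-35948, -32865) = -68813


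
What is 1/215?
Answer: 1/215 ≈ 0.0046512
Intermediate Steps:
1/215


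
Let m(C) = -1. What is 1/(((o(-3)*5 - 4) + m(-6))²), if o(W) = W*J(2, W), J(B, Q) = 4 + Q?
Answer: 1/400 ≈ 0.0025000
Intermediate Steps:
o(W) = W*(4 + W)
1/(((o(-3)*5 - 4) + m(-6))²) = 1/(((-3*(4 - 3)*5 - 4) - 1)²) = 1/(((-3*1*5 - 4) - 1)²) = 1/(((-3*5 - 4) - 1)²) = 1/(((-15 - 4) - 1)²) = 1/((-19 - 1)²) = 1/((-20)²) = 1/400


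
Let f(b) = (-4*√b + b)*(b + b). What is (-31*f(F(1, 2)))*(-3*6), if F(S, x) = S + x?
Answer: 10044 - 13392*√3 ≈ -13152.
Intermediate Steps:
f(b) = 2*b*(b - 4*√b) (f(b) = (b - 4*√b)*(2*b) = 2*b*(b - 4*√b))
(-31*f(F(1, 2)))*(-3*6) = (-31*(-8*(1 + 2)^(3/2) + 2*(1 + 2)²))*(-3*6) = -31*(-24*√3 + 2*3²)*(-18) = -31*(-24*√3 + 2*9)*(-18) = -31*(-24*√3 + 18)*(-18) = -31*(18 - 24*√3)*(-18) = (-558 + 744*√3)*(-18) = 10044 - 13392*√3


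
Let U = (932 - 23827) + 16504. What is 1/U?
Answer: -1/6391 ≈ -0.00015647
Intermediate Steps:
U = -6391 (U = -22895 + 16504 = -6391)
1/U = 1/(-6391) = -1/6391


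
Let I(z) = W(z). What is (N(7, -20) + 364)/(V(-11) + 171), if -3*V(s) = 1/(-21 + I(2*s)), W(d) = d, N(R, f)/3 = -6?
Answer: 22317/11030 ≈ 2.0233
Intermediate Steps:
N(R, f) = -18 (N(R, f) = 3*(-6) = -18)
I(z) = z
V(s) = -1/(3*(-21 + 2*s))
(N(7, -20) + 364)/(V(-11) + 171) = (-18 + 364)/(-1/(-63 + 6*(-11)) + 171) = 346/(-1/(-63 - 66) + 171) = 346/(-1/(-129) + 171) = 346/(-1*(-1/129) + 171) = 346/(1/129 + 171) = 346/(22060/129) = 346*(129/22060) = 22317/11030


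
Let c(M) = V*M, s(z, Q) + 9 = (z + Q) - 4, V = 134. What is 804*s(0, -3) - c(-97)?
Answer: 134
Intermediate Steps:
s(z, Q) = -13 + Q + z (s(z, Q) = -9 + ((z + Q) - 4) = -9 + ((Q + z) - 4) = -9 + (-4 + Q + z) = -13 + Q + z)
c(M) = 134*M
804*s(0, -3) - c(-97) = 804*(-13 - 3 + 0) - 134*(-97) = 804*(-16) - 1*(-12998) = -12864 + 12998 = 134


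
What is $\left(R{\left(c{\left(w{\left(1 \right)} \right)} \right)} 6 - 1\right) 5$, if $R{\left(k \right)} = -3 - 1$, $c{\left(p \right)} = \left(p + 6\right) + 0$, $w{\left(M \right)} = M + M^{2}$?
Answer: $-125$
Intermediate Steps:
$c{\left(p \right)} = 6 + p$ ($c{\left(p \right)} = \left(6 + p\right) + 0 = 6 + p$)
$R{\left(k \right)} = -4$
$\left(R{\left(c{\left(w{\left(1 \right)} \right)} \right)} 6 - 1\right) 5 = \left(\left(-4\right) 6 - 1\right) 5 = \left(-24 - 1\right) 5 = \left(-25\right) 5 = -125$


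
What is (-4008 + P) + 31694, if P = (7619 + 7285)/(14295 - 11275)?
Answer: 20906656/755 ≈ 27691.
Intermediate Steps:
P = 3726/755 (P = 14904/3020 = 14904*(1/3020) = 3726/755 ≈ 4.9351)
(-4008 + P) + 31694 = (-4008 + 3726/755) + 31694 = -3022314/755 + 31694 = 20906656/755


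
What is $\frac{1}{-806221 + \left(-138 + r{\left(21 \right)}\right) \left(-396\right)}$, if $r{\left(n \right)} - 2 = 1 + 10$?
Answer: $- \frac{1}{756721} \approx -1.3215 \cdot 10^{-6}$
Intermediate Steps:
$r{\left(n \right)} = 13$ ($r{\left(n \right)} = 2 + \left(1 + 10\right) = 2 + 11 = 13$)
$\frac{1}{-806221 + \left(-138 + r{\left(21 \right)}\right) \left(-396\right)} = \frac{1}{-806221 + \left(-138 + 13\right) \left(-396\right)} = \frac{1}{-806221 - -49500} = \frac{1}{-806221 + 49500} = \frac{1}{-756721} = - \frac{1}{756721}$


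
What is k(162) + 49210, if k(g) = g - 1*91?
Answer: 49281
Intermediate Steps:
k(g) = -91 + g (k(g) = g - 91 = -91 + g)
k(162) + 49210 = (-91 + 162) + 49210 = 71 + 49210 = 49281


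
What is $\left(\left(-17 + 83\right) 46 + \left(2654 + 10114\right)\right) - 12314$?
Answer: $3490$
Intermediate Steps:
$\left(\left(-17 + 83\right) 46 + \left(2654 + 10114\right)\right) - 12314 = \left(66 \cdot 46 + 12768\right) - 12314 = \left(3036 + 12768\right) - 12314 = 15804 - 12314 = 3490$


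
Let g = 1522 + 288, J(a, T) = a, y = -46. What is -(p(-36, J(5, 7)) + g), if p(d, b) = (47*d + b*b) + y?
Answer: -97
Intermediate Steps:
p(d, b) = -46 + b² + 47*d (p(d, b) = (47*d + b*b) - 46 = (47*d + b²) - 46 = (b² + 47*d) - 46 = -46 + b² + 47*d)
g = 1810
-(p(-36, J(5, 7)) + g) = -((-46 + 5² + 47*(-36)) + 1810) = -((-46 + 25 - 1692) + 1810) = -(-1713 + 1810) = -1*97 = -97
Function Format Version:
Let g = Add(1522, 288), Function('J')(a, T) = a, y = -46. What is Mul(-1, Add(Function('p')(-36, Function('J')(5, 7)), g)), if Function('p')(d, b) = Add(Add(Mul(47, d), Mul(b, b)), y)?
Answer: -97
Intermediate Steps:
Function('p')(d, b) = Add(-46, Pow(b, 2), Mul(47, d)) (Function('p')(d, b) = Add(Add(Mul(47, d), Mul(b, b)), -46) = Add(Add(Mul(47, d), Pow(b, 2)), -46) = Add(Add(Pow(b, 2), Mul(47, d)), -46) = Add(-46, Pow(b, 2), Mul(47, d)))
g = 1810
Mul(-1, Add(Function('p')(-36, Function('J')(5, 7)), g)) = Mul(-1, Add(Add(-46, Pow(5, 2), Mul(47, -36)), 1810)) = Mul(-1, Add(Add(-46, 25, -1692), 1810)) = Mul(-1, Add(-1713, 1810)) = Mul(-1, 97) = -97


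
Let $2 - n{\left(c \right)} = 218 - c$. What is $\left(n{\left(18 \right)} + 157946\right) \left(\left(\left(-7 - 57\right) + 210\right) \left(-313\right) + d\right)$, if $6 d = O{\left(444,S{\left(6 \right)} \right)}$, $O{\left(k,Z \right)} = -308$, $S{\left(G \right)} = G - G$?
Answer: $- \frac{21650597504}{3} \approx -7.2169 \cdot 10^{9}$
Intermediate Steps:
$S{\left(G \right)} = 0$
$n{\left(c \right)} = -216 + c$ ($n{\left(c \right)} = 2 - \left(218 - c\right) = 2 + \left(-218 + c\right) = -216 + c$)
$d = - \frac{154}{3}$ ($d = \frac{1}{6} \left(-308\right) = - \frac{154}{3} \approx -51.333$)
$\left(n{\left(18 \right)} + 157946\right) \left(\left(\left(-7 - 57\right) + 210\right) \left(-313\right) + d\right) = \left(\left(-216 + 18\right) + 157946\right) \left(\left(\left(-7 - 57\right) + 210\right) \left(-313\right) - \frac{154}{3}\right) = \left(-198 + 157946\right) \left(\left(-64 + 210\right) \left(-313\right) - \frac{154}{3}\right) = 157748 \left(146 \left(-313\right) - \frac{154}{3}\right) = 157748 \left(-45698 - \frac{154}{3}\right) = 157748 \left(- \frac{137248}{3}\right) = - \frac{21650597504}{3}$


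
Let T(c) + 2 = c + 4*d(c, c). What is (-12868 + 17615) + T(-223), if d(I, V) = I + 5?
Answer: 3650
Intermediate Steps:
d(I, V) = 5 + I
T(c) = 18 + 5*c (T(c) = -2 + (c + 4*(5 + c)) = -2 + (c + (20 + 4*c)) = -2 + (20 + 5*c) = 18 + 5*c)
(-12868 + 17615) + T(-223) = (-12868 + 17615) + (18 + 5*(-223)) = 4747 + (18 - 1115) = 4747 - 1097 = 3650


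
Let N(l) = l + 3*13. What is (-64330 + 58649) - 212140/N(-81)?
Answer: -13231/21 ≈ -630.05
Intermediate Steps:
N(l) = 39 + l (N(l) = l + 39 = 39 + l)
(-64330 + 58649) - 212140/N(-81) = (-64330 + 58649) - 212140/(39 - 81) = -5681 - 212140/(-42) = -5681 - 212140*(-1/42) = -5681 + 106070/21 = -13231/21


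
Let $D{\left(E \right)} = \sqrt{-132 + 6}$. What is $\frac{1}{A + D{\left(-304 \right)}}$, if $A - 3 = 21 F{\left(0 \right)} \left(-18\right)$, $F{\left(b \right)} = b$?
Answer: $\frac{1}{45} - \frac{i \sqrt{14}}{45} \approx 0.022222 - 0.083148 i$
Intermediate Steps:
$D{\left(E \right)} = 3 i \sqrt{14}$ ($D{\left(E \right)} = \sqrt{-126} = 3 i \sqrt{14}$)
$A = 3$ ($A = 3 + 21 \cdot 0 \left(-18\right) = 3 + 0 \left(-18\right) = 3 + 0 = 3$)
$\frac{1}{A + D{\left(-304 \right)}} = \frac{1}{3 + 3 i \sqrt{14}}$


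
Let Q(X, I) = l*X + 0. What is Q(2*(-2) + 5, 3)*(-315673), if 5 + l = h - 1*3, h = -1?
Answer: 2841057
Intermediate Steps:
l = -9 (l = -5 + (-1 - 1*3) = -5 + (-1 - 3) = -5 - 4 = -9)
Q(X, I) = -9*X (Q(X, I) = -9*X + 0 = -9*X)
Q(2*(-2) + 5, 3)*(-315673) = -9*(2*(-2) + 5)*(-315673) = -9*(-4 + 5)*(-315673) = -9*1*(-315673) = -9*(-315673) = 2841057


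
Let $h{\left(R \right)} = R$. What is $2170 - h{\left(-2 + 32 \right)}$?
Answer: $2140$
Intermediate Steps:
$2170 - h{\left(-2 + 32 \right)} = 2170 - \left(-2 + 32\right) = 2170 - 30 = 2140$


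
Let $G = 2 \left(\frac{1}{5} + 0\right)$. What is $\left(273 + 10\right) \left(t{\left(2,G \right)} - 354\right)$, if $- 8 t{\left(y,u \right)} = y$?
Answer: $- \frac{401011}{4} \approx -1.0025 \cdot 10^{5}$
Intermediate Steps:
$G = \frac{2}{5}$ ($G = 2 \left(\frac{1}{5} + 0\right) = 2 \cdot \frac{1}{5} = \frac{2}{5} \approx 0.4$)
$t{\left(y,u \right)} = - \frac{y}{8}$
$\left(273 + 10\right) \left(t{\left(2,G \right)} - 354\right) = \left(273 + 10\right) \left(\left(- \frac{1}{8}\right) 2 - 354\right) = 283 \left(- \frac{1}{4} - 354\right) = 283 \left(- \frac{1417}{4}\right) = - \frac{401011}{4}$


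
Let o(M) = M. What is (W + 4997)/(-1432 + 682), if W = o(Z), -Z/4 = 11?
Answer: -1651/250 ≈ -6.6040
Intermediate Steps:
Z = -44 (Z = -4*11 = -44)
W = -44
(W + 4997)/(-1432 + 682) = (-44 + 4997)/(-1432 + 682) = 4953/(-750) = 4953*(-1/750) = -1651/250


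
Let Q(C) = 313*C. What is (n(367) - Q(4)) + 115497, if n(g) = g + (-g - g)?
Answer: 113878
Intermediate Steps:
n(g) = -g (n(g) = g - 2*g = -g)
(n(367) - Q(4)) + 115497 = (-1*367 - 313*4) + 115497 = (-367 - 1*1252) + 115497 = (-367 - 1252) + 115497 = -1619 + 115497 = 113878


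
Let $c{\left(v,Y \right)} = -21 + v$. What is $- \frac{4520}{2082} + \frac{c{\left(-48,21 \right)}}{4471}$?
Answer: $- \frac{10176289}{4654311} \approx -2.1864$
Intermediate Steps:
$- \frac{4520}{2082} + \frac{c{\left(-48,21 \right)}}{4471} = - \frac{4520}{2082} + \frac{-21 - 48}{4471} = \left(-4520\right) \frac{1}{2082} - \frac{69}{4471} = - \frac{2260}{1041} - \frac{69}{4471} = - \frac{10176289}{4654311}$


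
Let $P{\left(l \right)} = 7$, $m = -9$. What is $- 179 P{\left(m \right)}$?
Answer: $-1253$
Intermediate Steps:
$- 179 P{\left(m \right)} = \left(-179\right) 7 = -1253$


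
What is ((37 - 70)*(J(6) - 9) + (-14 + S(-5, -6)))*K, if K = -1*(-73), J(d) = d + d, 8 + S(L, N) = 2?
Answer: -8687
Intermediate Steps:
S(L, N) = -6 (S(L, N) = -8 + 2 = -6)
J(d) = 2*d
K = 73
((37 - 70)*(J(6) - 9) + (-14 + S(-5, -6)))*K = ((37 - 70)*(2*6 - 9) + (-14 - 6))*73 = (-33*(12 - 9) - 20)*73 = (-33*3 - 20)*73 = (-99 - 20)*73 = -119*73 = -8687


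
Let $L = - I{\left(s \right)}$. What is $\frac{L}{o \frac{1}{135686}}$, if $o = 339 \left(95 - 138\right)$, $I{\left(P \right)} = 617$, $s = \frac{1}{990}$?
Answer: $\frac{83718262}{14577} \approx 5743.2$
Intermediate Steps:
$s = \frac{1}{990} \approx 0.0010101$
$o = -14577$ ($o = 339 \left(-43\right) = -14577$)
$L = -617$ ($L = \left(-1\right) 617 = -617$)
$\frac{L}{o \frac{1}{135686}} = - \frac{617}{\left(-14577\right) \frac{1}{135686}} = - \frac{617}{- \frac{14577}{135686}} = \left(-617\right) \left(- \frac{135686}{14577}\right) = \frac{83718262}{14577}$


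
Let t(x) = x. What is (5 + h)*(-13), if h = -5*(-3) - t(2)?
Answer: -234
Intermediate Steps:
h = 13 (h = -5*(-3) - 1*2 = 15 - 2 = 13)
(5 + h)*(-13) = (5 + 13)*(-13) = 18*(-13) = -234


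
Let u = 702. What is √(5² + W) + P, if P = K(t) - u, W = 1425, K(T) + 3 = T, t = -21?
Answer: -726 + 5*√58 ≈ -687.92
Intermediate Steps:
K(T) = -3 + T
P = -726 (P = (-3 - 21) - 1*702 = -24 - 702 = -726)
√(5² + W) + P = √(5² + 1425) - 726 = √(25 + 1425) - 726 = √1450 - 726 = 5*√58 - 726 = -726 + 5*√58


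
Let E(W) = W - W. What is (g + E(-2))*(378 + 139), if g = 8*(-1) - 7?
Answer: -7755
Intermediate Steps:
E(W) = 0
g = -15 (g = -8 - 7 = -15)
(g + E(-2))*(378 + 139) = (-15 + 0)*(378 + 139) = -15*517 = -7755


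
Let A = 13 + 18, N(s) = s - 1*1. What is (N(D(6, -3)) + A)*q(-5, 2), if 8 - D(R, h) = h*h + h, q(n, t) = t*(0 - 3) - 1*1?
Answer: -224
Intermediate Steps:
q(n, t) = -1 - 3*t (q(n, t) = t*(-3) - 1 = -3*t - 1 = -1 - 3*t)
D(R, h) = 8 - h - h² (D(R, h) = 8 - (h*h + h) = 8 - (h² + h) = 8 - (h + h²) = 8 + (-h - h²) = 8 - h - h²)
N(s) = -1 + s (N(s) = s - 1 = -1 + s)
A = 31
(N(D(6, -3)) + A)*q(-5, 2) = ((-1 + (8 - 1*(-3) - 1*(-3)²)) + 31)*(-1 - 3*2) = ((-1 + (8 + 3 - 1*9)) + 31)*(-1 - 6) = ((-1 + (8 + 3 - 9)) + 31)*(-7) = ((-1 + 2) + 31)*(-7) = (1 + 31)*(-7) = 32*(-7) = -224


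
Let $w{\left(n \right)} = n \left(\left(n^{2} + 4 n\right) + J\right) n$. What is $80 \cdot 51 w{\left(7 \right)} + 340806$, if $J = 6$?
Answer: $16934166$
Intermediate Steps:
$w{\left(n \right)} = n^{2} \left(6 + n^{2} + 4 n\right)$ ($w{\left(n \right)} = n \left(\left(n^{2} + 4 n\right) + 6\right) n = n \left(6 + n^{2} + 4 n\right) n = n^{2} \left(6 + n^{2} + 4 n\right)$)
$80 \cdot 51 w{\left(7 \right)} + 340806 = 80 \cdot 51 \cdot 7^{2} \left(6 + 7^{2} + 4 \cdot 7\right) + 340806 = 4080 \cdot 49 \left(6 + 49 + 28\right) + 340806 = 4080 \cdot 49 \cdot 83 + 340806 = 4080 \cdot 4067 + 340806 = 16593360 + 340806 = 16934166$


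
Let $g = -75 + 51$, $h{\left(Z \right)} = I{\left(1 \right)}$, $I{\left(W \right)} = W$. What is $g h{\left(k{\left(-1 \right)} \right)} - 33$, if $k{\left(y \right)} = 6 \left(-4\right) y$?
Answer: $-57$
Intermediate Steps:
$k{\left(y \right)} = - 24 y$
$h{\left(Z \right)} = 1$
$g = -24$
$g h{\left(k{\left(-1 \right)} \right)} - 33 = \left(-24\right) 1 - 33 = -24 - 33 = -57$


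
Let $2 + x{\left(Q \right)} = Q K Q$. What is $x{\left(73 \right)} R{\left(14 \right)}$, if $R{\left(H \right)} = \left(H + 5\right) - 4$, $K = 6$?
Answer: $479580$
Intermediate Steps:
$x{\left(Q \right)} = -2 + 6 Q^{2}$ ($x{\left(Q \right)} = -2 + Q 6 Q = -2 + 6 Q Q = -2 + 6 Q^{2}$)
$R{\left(H \right)} = 1 + H$ ($R{\left(H \right)} = \left(5 + H\right) - 4 = 1 + H$)
$x{\left(73 \right)} R{\left(14 \right)} = \left(-2 + 6 \cdot 73^{2}\right) \left(1 + 14\right) = \left(-2 + 6 \cdot 5329\right) 15 = \left(-2 + 31974\right) 15 = 31972 \cdot 15 = 479580$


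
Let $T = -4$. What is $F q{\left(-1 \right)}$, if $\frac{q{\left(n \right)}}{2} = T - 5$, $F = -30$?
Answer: $540$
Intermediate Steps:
$q{\left(n \right)} = -18$ ($q{\left(n \right)} = 2 \left(-4 - 5\right) = 2 \left(-9\right) = -18$)
$F q{\left(-1 \right)} = \left(-30\right) \left(-18\right) = 540$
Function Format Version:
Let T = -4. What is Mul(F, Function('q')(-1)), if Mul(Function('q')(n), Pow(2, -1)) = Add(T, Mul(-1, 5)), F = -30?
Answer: 540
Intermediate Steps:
Function('q')(n) = -18 (Function('q')(n) = Mul(2, Add(-4, Mul(-1, 5))) = Mul(2, Add(-4, -5)) = Mul(2, -9) = -18)
Mul(F, Function('q')(-1)) = Mul(-30, -18) = 540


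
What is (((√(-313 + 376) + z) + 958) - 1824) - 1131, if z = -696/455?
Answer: -909331/455 + 3*√7 ≈ -1990.6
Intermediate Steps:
z = -696/455 (z = -696*1/455 = -696/455 ≈ -1.5297)
(((√(-313 + 376) + z) + 958) - 1824) - 1131 = (((√(-313 + 376) - 696/455) + 958) - 1824) - 1131 = (((√63 - 696/455) + 958) - 1824) - 1131 = (((3*√7 - 696/455) + 958) - 1824) - 1131 = (((-696/455 + 3*√7) + 958) - 1824) - 1131 = ((435194/455 + 3*√7) - 1824) - 1131 = (-394726/455 + 3*√7) - 1131 = -909331/455 + 3*√7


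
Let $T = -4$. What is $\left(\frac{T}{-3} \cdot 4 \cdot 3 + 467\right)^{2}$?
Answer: $233289$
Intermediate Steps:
$\left(\frac{T}{-3} \cdot 4 \cdot 3 + 467\right)^{2} = \left(- \frac{4}{-3} \cdot 4 \cdot 3 + 467\right)^{2} = \left(\left(-4\right) \left(- \frac{1}{3}\right) 4 \cdot 3 + 467\right)^{2} = \left(\frac{4}{3} \cdot 4 \cdot 3 + 467\right)^{2} = \left(\frac{16}{3} \cdot 3 + 467\right)^{2} = \left(16 + 467\right)^{2} = 483^{2} = 233289$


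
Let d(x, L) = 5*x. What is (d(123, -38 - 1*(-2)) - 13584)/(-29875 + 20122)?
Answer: 4323/3251 ≈ 1.3297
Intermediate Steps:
(d(123, -38 - 1*(-2)) - 13584)/(-29875 + 20122) = (5*123 - 13584)/(-29875 + 20122) = (615 - 13584)/(-9753) = -12969*(-1/9753) = 4323/3251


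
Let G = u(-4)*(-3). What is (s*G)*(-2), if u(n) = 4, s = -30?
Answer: -720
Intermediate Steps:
G = -12 (G = 4*(-3) = -12)
(s*G)*(-2) = -30*(-12)*(-2) = 360*(-2) = -720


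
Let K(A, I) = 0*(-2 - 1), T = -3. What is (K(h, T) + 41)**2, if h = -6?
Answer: 1681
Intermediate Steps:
K(A, I) = 0 (K(A, I) = 0*(-3) = 0)
(K(h, T) + 41)**2 = (0 + 41)**2 = 41**2 = 1681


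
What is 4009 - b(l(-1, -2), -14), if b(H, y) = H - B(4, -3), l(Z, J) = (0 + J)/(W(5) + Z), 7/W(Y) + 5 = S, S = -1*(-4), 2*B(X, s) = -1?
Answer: 16033/4 ≈ 4008.3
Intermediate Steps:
B(X, s) = -½ (B(X, s) = (½)*(-1) = -½)
S = 4
W(Y) = -7 (W(Y) = 7/(-5 + 4) = 7/(-1) = 7*(-1) = -7)
l(Z, J) = J/(-7 + Z) (l(Z, J) = (0 + J)/(-7 + Z) = J/(-7 + Z))
b(H, y) = ½ + H (b(H, y) = H - 1*(-½) = H + ½ = ½ + H)
4009 - b(l(-1, -2), -14) = 4009 - (½ - 2/(-7 - 1)) = 4009 - (½ - 2/(-8)) = 4009 - (½ - 2*(-⅛)) = 4009 - (½ + ¼) = 4009 - 1*¾ = 4009 - ¾ = 16033/4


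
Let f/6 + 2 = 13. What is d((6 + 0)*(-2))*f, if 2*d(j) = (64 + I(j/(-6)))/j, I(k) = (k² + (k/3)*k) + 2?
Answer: -1177/6 ≈ -196.17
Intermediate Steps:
f = 66 (f = -12 + 6*13 = -12 + 78 = 66)
I(k) = 2 + 4*k²/3 (I(k) = (k² + (k*(⅓))*k) + 2 = (k² + (k/3)*k) + 2 = (k² + k²/3) + 2 = 4*k²/3 + 2 = 2 + 4*k²/3)
d(j) = (66 + j²/27)/(2*j) (d(j) = ((64 + (2 + 4*(j/(-6))²/3))/j)/2 = ((64 + (2 + 4*(j*(-⅙))²/3))/j)/2 = ((64 + (2 + 4*(-j/6)²/3))/j)/2 = ((64 + (2 + 4*(j²/36)/3))/j)/2 = ((64 + (2 + j²/27))/j)/2 = ((66 + j²/27)/j)/2 = (66 + j²/27)/(2*j))
d((6 + 0)*(-2))*f = (33/(((6 + 0)*(-2))) + ((6 + 0)*(-2))/54)*66 = (33/((6*(-2))) + (6*(-2))/54)*66 = (33/(-12) + (1/54)*(-12))*66 = (33*(-1/12) - 2/9)*66 = (-11/4 - 2/9)*66 = -107/36*66 = -1177/6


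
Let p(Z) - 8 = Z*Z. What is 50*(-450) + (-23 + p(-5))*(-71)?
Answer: -23210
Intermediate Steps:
p(Z) = 8 + Z**2 (p(Z) = 8 + Z*Z = 8 + Z**2)
50*(-450) + (-23 + p(-5))*(-71) = 50*(-450) + (-23 + (8 + (-5)**2))*(-71) = -22500 + (-23 + (8 + 25))*(-71) = -22500 + (-23 + 33)*(-71) = -22500 + 10*(-71) = -22500 - 710 = -23210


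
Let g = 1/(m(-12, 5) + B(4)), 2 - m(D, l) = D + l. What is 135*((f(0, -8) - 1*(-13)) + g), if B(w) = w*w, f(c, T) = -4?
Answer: 6102/5 ≈ 1220.4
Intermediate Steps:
m(D, l) = 2 - D - l (m(D, l) = 2 - (D + l) = 2 + (-D - l) = 2 - D - l)
B(w) = w²
g = 1/25 (g = 1/((2 - 1*(-12) - 1*5) + 4²) = 1/((2 + 12 - 5) + 16) = 1/(9 + 16) = 1/25 ≈ 0.040000)
135*((f(0, -8) - 1*(-13)) + g) = 135*((-4 - 1*(-13)) + 1/25) = 135*((-4 + 13) + 1/25) = 135*(9 + 1/25) = 135*(226/25) = 6102/5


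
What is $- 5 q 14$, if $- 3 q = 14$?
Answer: $\frac{980}{3} \approx 326.67$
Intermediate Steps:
$q = - \frac{14}{3}$ ($q = \left(- \frac{1}{3}\right) 14 = - \frac{14}{3} \approx -4.6667$)
$- 5 q 14 = \left(-5\right) \left(- \frac{14}{3}\right) 14 = \frac{70}{3} \cdot 14 = \frac{980}{3}$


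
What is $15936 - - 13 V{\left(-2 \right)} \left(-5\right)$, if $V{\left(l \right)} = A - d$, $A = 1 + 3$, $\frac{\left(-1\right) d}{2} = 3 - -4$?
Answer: $14766$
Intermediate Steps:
$d = -14$ ($d = - 2 \left(3 - -4\right) = - 2 \left(3 + 4\right) = \left(-2\right) 7 = -14$)
$A = 4$
$V{\left(l \right)} = 18$ ($V{\left(l \right)} = 4 - -14 = 4 + 14 = 18$)
$15936 - - 13 V{\left(-2 \right)} \left(-5\right) = 15936 - \left(-13\right) 18 \left(-5\right) = 15936 - \left(-234\right) \left(-5\right) = 15936 - 1170 = 14766$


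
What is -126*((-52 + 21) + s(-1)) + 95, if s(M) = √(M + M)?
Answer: 4001 - 126*I*√2 ≈ 4001.0 - 178.19*I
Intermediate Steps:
s(M) = √2*√M (s(M) = √(2*M) = √2*√M)
-126*((-52 + 21) + s(-1)) + 95 = -126*((-52 + 21) + √2*√(-1)) + 95 = -126*(-31 + √2*I) + 95 = -126*(-31 + I*√2) + 95 = (3906 - 126*I*√2) + 95 = 4001 - 126*I*√2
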